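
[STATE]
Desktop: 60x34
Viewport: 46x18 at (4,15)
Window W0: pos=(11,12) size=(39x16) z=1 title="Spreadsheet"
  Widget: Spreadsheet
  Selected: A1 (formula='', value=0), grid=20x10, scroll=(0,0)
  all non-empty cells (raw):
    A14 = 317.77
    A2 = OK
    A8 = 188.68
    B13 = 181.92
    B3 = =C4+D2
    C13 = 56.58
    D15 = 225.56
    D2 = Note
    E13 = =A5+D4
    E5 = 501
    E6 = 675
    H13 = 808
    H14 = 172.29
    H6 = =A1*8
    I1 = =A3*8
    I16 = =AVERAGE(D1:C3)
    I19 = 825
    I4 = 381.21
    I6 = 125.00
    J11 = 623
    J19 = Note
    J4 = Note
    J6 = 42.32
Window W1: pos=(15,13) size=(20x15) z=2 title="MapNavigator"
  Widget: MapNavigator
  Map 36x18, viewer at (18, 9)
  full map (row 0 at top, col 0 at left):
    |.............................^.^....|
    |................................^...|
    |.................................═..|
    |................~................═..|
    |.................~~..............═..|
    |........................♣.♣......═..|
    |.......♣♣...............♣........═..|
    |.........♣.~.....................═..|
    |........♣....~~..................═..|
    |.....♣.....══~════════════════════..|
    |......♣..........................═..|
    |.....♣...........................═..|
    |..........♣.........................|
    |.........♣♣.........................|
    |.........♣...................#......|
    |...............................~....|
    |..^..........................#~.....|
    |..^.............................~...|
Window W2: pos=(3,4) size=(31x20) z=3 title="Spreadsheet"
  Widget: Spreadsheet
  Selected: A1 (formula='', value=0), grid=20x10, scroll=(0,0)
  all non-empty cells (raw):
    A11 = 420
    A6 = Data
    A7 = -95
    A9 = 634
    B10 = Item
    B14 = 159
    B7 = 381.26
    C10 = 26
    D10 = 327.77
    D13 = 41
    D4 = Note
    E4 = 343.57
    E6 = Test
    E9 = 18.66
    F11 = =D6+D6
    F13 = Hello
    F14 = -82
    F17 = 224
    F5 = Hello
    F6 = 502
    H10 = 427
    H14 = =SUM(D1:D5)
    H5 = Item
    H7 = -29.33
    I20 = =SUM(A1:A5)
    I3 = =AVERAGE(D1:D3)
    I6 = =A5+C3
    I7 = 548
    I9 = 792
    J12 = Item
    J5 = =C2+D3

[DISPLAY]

  6 Data           0       0 ┃┨              ┃
  7      -95  381.26       0 ┃┃C       D     ┃
  8        0       0       0 ┃┃--------------┃
  9      634       0       0 ┃┃    0       0 ┃
 10        0Item          26 ┃┃    0Note     ┃
 11      420       0       0 ┃┃    0       0 ┃
 12        0       0       0 ┃┃    0       0 ┃
 13        0       0       0 ┃┃    0       0 ┃
━━━━━━━━━━━━━━━━━━━━━━━━━━━━━┛┃    0       0 ┃
       ┃  7┃.♣................┃    0       0 ┃
       ┃  8┃♣♣................┃    0       0 ┃
       ┃  9┃♣.................┃    0       0 ┃
       ┗━━━┗━━━━━━━━━━━━━━━━━━┛━━━━━━━━━━━━━━┛
                                              
                                              
                                              
                                              
                                              


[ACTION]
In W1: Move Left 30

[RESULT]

  6 Data           0       0 ┃┨              ┃
  7      -95  381.26       0 ┃┃C       D     ┃
  8        0       0       0 ┃┃--------------┃
  9      634       0       0 ┃┃    0       0 ┃
 10        0Item          26 ┃┃    0Note     ┃
 11      420       0       0 ┃┃    0       0 ┃
 12        0       0       0 ┃┃    0       0 ┃
 13        0       0       0 ┃┃    0       0 ┃
━━━━━━━━━━━━━━━━━━━━━━━━━━━━━┛┃    0       0 ┃
       ┃  7┃         .........┃    0       0 ┃
       ┃  8┃         .........┃    0       0 ┃
       ┃  9┃         .........┃    0       0 ┃
       ┗━━━┗━━━━━━━━━━━━━━━━━━┛━━━━━━━━━━━━━━┛
                                              
                                              
                                              
                                              
                                              


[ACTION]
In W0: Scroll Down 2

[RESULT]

  6 Data           0       0 ┃┨              ┃
  7      -95  381.26       0 ┃┃C       D     ┃
  8        0       0       0 ┃┃--------------┃
  9      634       0       0 ┃┃    0       0 ┃
 10        0Item          26 ┃┃    0       0 ┃
 11      420       0       0 ┃┃    0       0 ┃
 12        0       0       0 ┃┃    0       0 ┃
 13        0       0       0 ┃┃    0       0 ┃
━━━━━━━━━━━━━━━━━━━━━━━━━━━━━┛┃    0       0 ┃
       ┃  9┃         .........┃    0       0 ┃
       ┃ 10┃         .........┃    0       0 ┃
       ┃ 11┃         .........┃    0       0 ┃
       ┗━━━┗━━━━━━━━━━━━━━━━━━┛━━━━━━━━━━━━━━┛
                                              
                                              
                                              
                                              
                                              


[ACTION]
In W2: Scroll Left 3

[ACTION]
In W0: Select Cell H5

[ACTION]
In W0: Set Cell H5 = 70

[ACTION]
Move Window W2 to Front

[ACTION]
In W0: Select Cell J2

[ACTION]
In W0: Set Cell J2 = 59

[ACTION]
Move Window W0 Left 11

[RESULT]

  6 Data           0       0 ┃┨   ┃           
  7      -95  381.26       0 ┃┃   ┃           
  8        0       0       0 ┃┃---┃           
  9      634       0       0 ┃┃ 0 ┃           
 10        0Item          26 ┃┃ 0 ┃           
 11      420       0       0 ┃┃ 0 ┃           
 12        0       0       0 ┃┃ 0 ┃           
 13        0       0       0 ┃┃ 0 ┃           
━━━━━━━━━━━━━━━━━━━━━━━━━━━━━┛┃ 0 ┃           
        0  ┃         .........┃ 0 ┃           
        0  ┃         .........┃ 0 ┃           
        0  ┃         .........┃ 0 ┃           
━━━━━━━━━━━┗━━━━━━━━━━━━━━━━━━┛━━━┛           
                                              
                                              
                                              
                                              
                                              


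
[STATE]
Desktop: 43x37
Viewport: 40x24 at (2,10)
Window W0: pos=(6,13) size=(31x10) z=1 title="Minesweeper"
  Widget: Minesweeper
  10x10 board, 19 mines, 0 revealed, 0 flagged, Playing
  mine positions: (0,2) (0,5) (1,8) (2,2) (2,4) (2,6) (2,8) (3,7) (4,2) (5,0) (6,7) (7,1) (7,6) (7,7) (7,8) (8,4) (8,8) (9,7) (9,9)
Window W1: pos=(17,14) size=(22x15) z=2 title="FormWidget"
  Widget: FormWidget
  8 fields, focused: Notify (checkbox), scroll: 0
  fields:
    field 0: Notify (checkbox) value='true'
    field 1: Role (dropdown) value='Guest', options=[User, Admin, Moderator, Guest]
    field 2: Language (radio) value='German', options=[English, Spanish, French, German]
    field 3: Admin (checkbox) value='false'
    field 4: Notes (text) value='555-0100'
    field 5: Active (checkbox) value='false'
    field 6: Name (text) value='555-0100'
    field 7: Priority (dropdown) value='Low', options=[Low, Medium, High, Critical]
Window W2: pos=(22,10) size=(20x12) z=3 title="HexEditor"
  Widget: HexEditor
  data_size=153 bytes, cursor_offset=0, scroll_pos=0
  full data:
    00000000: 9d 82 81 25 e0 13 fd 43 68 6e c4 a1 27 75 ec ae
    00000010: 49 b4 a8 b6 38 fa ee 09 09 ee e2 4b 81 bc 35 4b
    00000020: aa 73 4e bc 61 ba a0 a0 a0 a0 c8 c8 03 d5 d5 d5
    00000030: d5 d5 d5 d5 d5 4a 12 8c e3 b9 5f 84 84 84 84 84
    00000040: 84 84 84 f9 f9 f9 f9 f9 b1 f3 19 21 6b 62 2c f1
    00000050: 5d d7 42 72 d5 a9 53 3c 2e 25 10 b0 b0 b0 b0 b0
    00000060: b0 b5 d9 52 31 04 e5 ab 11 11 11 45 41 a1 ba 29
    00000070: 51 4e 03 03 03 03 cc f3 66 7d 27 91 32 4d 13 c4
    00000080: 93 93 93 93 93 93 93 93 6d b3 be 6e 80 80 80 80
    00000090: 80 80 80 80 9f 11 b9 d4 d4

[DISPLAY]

                    ┏━━━━━━━━━━━━━━━━━━┓
                    ┃ HexEditor        ┃
                    ┠──────────────────┨
    ┏━━━━━━━━━━━━━━━┃00000000  9D 82 81┃
    ┃ Minesweep┏━━━━┃00000010  49 b4 a8┃
    ┠──────────┃ For┃00000020  aa 73 4e┃
    ┃■■■■■■■■■■┠────┃00000030  d5 d5 d5┃
    ┃■■■■■■■■■■┃> No┃00000040  84 84 84┃
    ┃■■■■■■■■■■┃  Ro┃00000050  5d d7 42┃
    ┃■■■■■■■■■■┃  La┃00000060  b0 b5 d9┃
    ┃■■■■■■■■■■┃  Ad┃00000070  51 4e 03┃
    ┃■■■■■■■■■■┃  No┗━━━━━━━━━━━━━━━━━━┛
    ┗━━━━━━━━━━┃  Active:     [ ]   ┃   
               ┃  Name:       [555-]┃   
               ┃  Priority:   [Low▼]┃   
               ┃                    ┃   
               ┃                    ┃   
               ┃                    ┃   
               ┗━━━━━━━━━━━━━━━━━━━━┛   
                                        
                                        
                                        
                                        
                                        


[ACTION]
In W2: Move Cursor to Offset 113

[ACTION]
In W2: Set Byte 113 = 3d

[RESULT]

                    ┏━━━━━━━━━━━━━━━━━━┓
                    ┃ HexEditor        ┃
                    ┠──────────────────┨
    ┏━━━━━━━━━━━━━━━┃00000000  9d 82 81┃
    ┃ Minesweep┏━━━━┃00000010  49 b4 a8┃
    ┠──────────┃ For┃00000020  aa 73 4e┃
    ┃■■■■■■■■■■┠────┃00000030  d5 d5 d5┃
    ┃■■■■■■■■■■┃> No┃00000040  84 84 84┃
    ┃■■■■■■■■■■┃  Ro┃00000050  5d d7 42┃
    ┃■■■■■■■■■■┃  La┃00000060  b0 b5 d9┃
    ┃■■■■■■■■■■┃  Ad┃00000070  51 3D 03┃
    ┃■■■■■■■■■■┃  No┗━━━━━━━━━━━━━━━━━━┛
    ┗━━━━━━━━━━┃  Active:     [ ]   ┃   
               ┃  Name:       [555-]┃   
               ┃  Priority:   [Low▼]┃   
               ┃                    ┃   
               ┃                    ┃   
               ┃                    ┃   
               ┗━━━━━━━━━━━━━━━━━━━━┛   
                                        
                                        
                                        
                                        
                                        


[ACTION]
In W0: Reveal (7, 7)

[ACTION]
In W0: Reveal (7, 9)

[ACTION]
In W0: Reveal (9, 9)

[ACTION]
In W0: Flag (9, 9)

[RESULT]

                    ┏━━━━━━━━━━━━━━━━━━┓
                    ┃ HexEditor        ┃
                    ┠──────────────────┨
    ┏━━━━━━━━━━━━━━━┃00000000  9d 82 81┃
    ┃ Minesweep┏━━━━┃00000010  49 b4 a8┃
    ┠──────────┃ For┃00000020  aa 73 4e┃
    ┃■■✹■■✹■■■■┠────┃00000030  d5 d5 d5┃
    ┃■■■■■■■■✹■┃> No┃00000040  84 84 84┃
    ┃■■✹■✹■✹■✹■┃  Ro┃00000050  5d d7 42┃
    ┃■■■■■■■✹■■┃  La┃00000060  b0 b5 d9┃
    ┃■■✹■■■■■■■┃  Ad┃00000070  51 3D 03┃
    ┃✹■■■■■■■■■┃  No┗━━━━━━━━━━━━━━━━━━┛
    ┗━━━━━━━━━━┃  Active:     [ ]   ┃   
               ┃  Name:       [555-]┃   
               ┃  Priority:   [Low▼]┃   
               ┃                    ┃   
               ┃                    ┃   
               ┃                    ┃   
               ┗━━━━━━━━━━━━━━━━━━━━┛   
                                        
                                        
                                        
                                        
                                        


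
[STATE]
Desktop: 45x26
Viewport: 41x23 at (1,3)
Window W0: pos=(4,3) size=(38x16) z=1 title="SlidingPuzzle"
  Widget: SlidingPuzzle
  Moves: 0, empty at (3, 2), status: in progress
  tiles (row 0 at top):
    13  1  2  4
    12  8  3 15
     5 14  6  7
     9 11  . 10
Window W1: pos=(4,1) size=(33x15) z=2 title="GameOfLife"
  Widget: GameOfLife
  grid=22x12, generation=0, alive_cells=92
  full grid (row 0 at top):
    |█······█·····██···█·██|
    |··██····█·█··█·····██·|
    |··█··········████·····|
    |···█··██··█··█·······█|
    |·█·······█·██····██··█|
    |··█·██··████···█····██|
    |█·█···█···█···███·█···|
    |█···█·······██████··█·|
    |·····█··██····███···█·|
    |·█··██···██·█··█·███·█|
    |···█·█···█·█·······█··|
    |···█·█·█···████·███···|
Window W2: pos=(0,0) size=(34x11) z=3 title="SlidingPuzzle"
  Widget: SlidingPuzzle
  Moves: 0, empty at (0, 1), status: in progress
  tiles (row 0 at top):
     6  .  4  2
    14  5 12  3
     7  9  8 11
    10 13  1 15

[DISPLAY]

┌────┬────┬────┬────┐           ┃──┨━━━━┓
│  6 │    │  4 │  2 │           ┃  ┃    ┃
├────┼────┼────┼────┤           ┃  ┃────┨
│ 14 │  5 │ 12 │  3 │           ┃  ┃    ┃
├────┼────┼────┼────┤           ┃  ┃    ┃
│  7 │  9 │  8 │ 11 │           ┃  ┃    ┃
├────┼────┼────┼────┤           ┃  ┃    ┃
━━━━━━━━━━━━━━━━━━━━━━━━━━━━━━━━┛  ┃    ┃
   ┃█···█·······██████··█·         ┃    ┃
   ┃·····█··██····███···█·         ┃    ┃
   ┃·█··██···██·█··█·███·█         ┃    ┃
   ┃···█·█···█·█·······█··         ┃    ┃
   ┗━━━━━━━━━━━━━━━━━━━━━━━━━━━━━━━┛    ┃
   ┃                                    ┃
   ┃                                    ┃
   ┗━━━━━━━━━━━━━━━━━━━━━━━━━━━━━━━━━━━━┛
                                         
                                         
                                         
                                         
                                         
                                         
                                         


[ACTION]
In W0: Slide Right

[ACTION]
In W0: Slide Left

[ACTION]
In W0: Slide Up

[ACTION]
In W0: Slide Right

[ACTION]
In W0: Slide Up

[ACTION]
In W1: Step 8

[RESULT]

┌────┬────┬────┬────┐           ┃──┨━━━━┓
│  6 │    │  4 │  2 │           ┃  ┃    ┃
├────┼────┼────┼────┤           ┃  ┃────┨
│ 14 │  5 │ 12 │  3 │           ┃  ┃    ┃
├────┼────┼────┼────┤           ┃  ┃    ┃
│  7 │  9 │  8 │ 11 │           ┃  ┃    ┃
├────┼────┼────┼────┤           ┃  ┃    ┃
━━━━━━━━━━━━━━━━━━━━━━━━━━━━━━━━┛  ┃    ┃
   ┃·······██···██·█···█··         ┃    ┃
   ┃········█···██········         ┃    ┃
   ┃·········█████·█·█····         ┃    ┃
   ┃······█·██·█···██··█·█         ┃    ┃
   ┗━━━━━━━━━━━━━━━━━━━━━━━━━━━━━━━┛    ┃
   ┃                                    ┃
   ┃                                    ┃
   ┗━━━━━━━━━━━━━━━━━━━━━━━━━━━━━━━━━━━━┛
                                         
                                         
                                         
                                         
                                         
                                         
                                         


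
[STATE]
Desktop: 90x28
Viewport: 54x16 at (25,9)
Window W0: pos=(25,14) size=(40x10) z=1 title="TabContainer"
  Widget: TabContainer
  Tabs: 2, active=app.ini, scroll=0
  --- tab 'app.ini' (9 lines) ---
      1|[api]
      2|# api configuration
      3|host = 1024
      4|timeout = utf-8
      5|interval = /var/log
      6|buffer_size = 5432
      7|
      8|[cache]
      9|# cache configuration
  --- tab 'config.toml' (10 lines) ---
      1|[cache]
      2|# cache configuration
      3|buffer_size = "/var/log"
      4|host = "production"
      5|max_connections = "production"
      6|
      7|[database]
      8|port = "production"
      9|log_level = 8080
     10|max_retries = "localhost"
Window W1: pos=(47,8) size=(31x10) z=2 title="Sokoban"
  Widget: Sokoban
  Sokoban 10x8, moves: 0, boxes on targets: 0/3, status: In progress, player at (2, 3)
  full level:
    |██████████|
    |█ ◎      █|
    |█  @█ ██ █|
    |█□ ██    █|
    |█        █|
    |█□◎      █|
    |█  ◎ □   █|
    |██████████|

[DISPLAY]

                      ┃ Sokoban                     ┃ 
                      ┠─────────────────────────────┨ 
                      ┃██████████                   ┃ 
                      ┃█ ◎      █                   ┃ 
                      ┃█  @█ ██ █                   ┃ 
┏━━━━━━━━━━━━━━━━━━━━━┃█□ ██    █                   ┃ 
┃ TabContainer        ┃█        █                   ┃ 
┠─────────────────────┃█□◎      █                   ┃ 
┃[app.ini]│ config.tom┗━━━━━━━━━━━━━━━━━━━━━━━━━━━━━┛ 
┃──────────────────────────────────────┃              
┃[api]                                 ┃              
┃# api configuration                   ┃              
┃host = 1024                           ┃              
┃timeout = utf-8                       ┃              
┗━━━━━━━━━━━━━━━━━━━━━━━━━━━━━━━━━━━━━━┛              
                                                      


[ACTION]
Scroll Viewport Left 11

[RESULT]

                                 ┃ Sokoban            
                                 ┠────────────────────
                                 ┃██████████          
                                 ┃█ ◎      █          
                                 ┃█  @█ ██ █          
           ┏━━━━━━━━━━━━━━━━━━━━━┃█□ ██    █          
           ┃ TabContainer        ┃█        █          
           ┠─────────────────────┃█□◎      █          
           ┃[app.ini]│ config.tom┗━━━━━━━━━━━━━━━━━━━━
           ┃──────────────────────────────────────┃   
           ┃[api]                                 ┃   
           ┃# api configuration                   ┃   
           ┃host = 1024                           ┃   
           ┃timeout = utf-8                       ┃   
           ┗━━━━━━━━━━━━━━━━━━━━━━━━━━━━━━━━━━━━━━┛   
                                                      


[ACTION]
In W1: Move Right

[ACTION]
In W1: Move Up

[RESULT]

                                 ┃ Sokoban            
                                 ┠────────────────────
                                 ┃██████████          
                                 ┃█ ◎@     █          
                                 ┃█   █ ██ █          
           ┏━━━━━━━━━━━━━━━━━━━━━┃█□ ██    █          
           ┃ TabContainer        ┃█        █          
           ┠─────────────────────┃█□◎      █          
           ┃[app.ini]│ config.tom┗━━━━━━━━━━━━━━━━━━━━
           ┃──────────────────────────────────────┃   
           ┃[api]                                 ┃   
           ┃# api configuration                   ┃   
           ┃host = 1024                           ┃   
           ┃timeout = utf-8                       ┃   
           ┗━━━━━━━━━━━━━━━━━━━━━━━━━━━━━━━━━━━━━━┛   
                                                      


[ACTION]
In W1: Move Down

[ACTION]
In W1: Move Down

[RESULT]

                                 ┃ Sokoban            
                                 ┠────────────────────
                                 ┃██████████          
                                 ┃█ ◎      █          
                                 ┃█  @█ ██ █          
           ┏━━━━━━━━━━━━━━━━━━━━━┃█□ ██    █          
           ┃ TabContainer        ┃█        █          
           ┠─────────────────────┃█□◎      █          
           ┃[app.ini]│ config.tom┗━━━━━━━━━━━━━━━━━━━━
           ┃──────────────────────────────────────┃   
           ┃[api]                                 ┃   
           ┃# api configuration                   ┃   
           ┃host = 1024                           ┃   
           ┃timeout = utf-8                       ┃   
           ┗━━━━━━━━━━━━━━━━━━━━━━━━━━━━━━━━━━━━━━┛   
                                                      


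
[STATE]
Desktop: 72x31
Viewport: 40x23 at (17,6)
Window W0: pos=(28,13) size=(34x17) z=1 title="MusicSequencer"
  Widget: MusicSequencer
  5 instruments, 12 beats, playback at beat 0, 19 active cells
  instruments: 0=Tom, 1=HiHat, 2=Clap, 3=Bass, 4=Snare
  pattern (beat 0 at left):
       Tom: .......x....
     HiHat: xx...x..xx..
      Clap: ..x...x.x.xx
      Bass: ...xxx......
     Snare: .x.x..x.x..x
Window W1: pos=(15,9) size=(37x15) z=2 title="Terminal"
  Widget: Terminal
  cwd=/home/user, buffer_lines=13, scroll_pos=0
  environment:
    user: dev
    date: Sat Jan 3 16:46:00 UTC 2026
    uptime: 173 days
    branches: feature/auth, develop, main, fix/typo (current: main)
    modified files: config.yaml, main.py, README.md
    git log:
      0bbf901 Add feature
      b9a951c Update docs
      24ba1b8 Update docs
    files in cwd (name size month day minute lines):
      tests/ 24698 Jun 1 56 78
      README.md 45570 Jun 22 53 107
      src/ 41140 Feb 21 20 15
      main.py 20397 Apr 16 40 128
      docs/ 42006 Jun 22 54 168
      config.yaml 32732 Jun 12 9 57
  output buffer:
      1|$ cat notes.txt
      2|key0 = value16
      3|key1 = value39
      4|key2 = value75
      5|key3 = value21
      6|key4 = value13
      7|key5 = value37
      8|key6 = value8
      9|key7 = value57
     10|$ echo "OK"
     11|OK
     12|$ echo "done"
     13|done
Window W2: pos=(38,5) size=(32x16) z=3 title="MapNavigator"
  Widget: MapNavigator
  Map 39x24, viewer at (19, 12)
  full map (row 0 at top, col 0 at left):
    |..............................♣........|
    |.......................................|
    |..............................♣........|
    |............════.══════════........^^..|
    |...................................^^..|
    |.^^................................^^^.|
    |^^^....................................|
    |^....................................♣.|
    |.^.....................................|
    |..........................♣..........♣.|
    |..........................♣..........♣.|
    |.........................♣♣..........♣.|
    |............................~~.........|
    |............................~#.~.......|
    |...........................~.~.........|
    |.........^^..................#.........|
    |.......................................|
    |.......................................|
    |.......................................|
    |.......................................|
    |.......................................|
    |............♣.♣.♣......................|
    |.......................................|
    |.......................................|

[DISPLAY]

                     ┃ MapNavigator     
                     ┠──────────────────
                     ┃..................
━━━━━━━━━━━━━━━━━━━━━┃..................
Terminal             ┃..................
─────────────────────┃..................
 cat notes.txt       ┃..................
ey0 = value16        ┃..................
ey1 = value39        ┃...............@..
ey2 = value75        ┃..................
ey3 = value21        ┃..................
ey4 = value13        ┃.....^^...........
ey5 = value37        ┃..................
ey6 = value8         ┃..................
ey7 = value57        ┗━━━━━━━━━━━━━━━━━━
 echo "OK"                        ┃     
K                                 ┃     
━━━━━━━━━━━━━━━━━━━━━━━━━━━━━━━━━━┛     
           ┃                            
           ┃                            
           ┃                            
           ┃                            
           ┃                            


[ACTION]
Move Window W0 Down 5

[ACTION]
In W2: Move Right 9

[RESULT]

                     ┃ MapNavigator     
                     ┠──────────────────
                     ┃..................
━━━━━━━━━━━━━━━━━━━━━┃..................
Terminal             ┃..................
─────────────────────┃.............♣....
 cat notes.txt       ┃.............♣....
ey0 = value16        ┃............♣♣....
ey1 = value39        ┃...............@~.
ey2 = value75        ┃...............~#.
ey3 = value21        ┃..............~.~.
ey4 = value13        ┃................#.
ey5 = value37        ┃..................
ey6 = value8         ┃..................
ey7 = value57        ┗━━━━━━━━━━━━━━━━━━
 echo "OK"                        ┃     
K                                 ┃     
━━━━━━━━━━━━━━━━━━━━━━━━━━━━━━━━━━┛     
           ┃                            
           ┃                            
           ┃                            
           ┃                            
           ┃                            


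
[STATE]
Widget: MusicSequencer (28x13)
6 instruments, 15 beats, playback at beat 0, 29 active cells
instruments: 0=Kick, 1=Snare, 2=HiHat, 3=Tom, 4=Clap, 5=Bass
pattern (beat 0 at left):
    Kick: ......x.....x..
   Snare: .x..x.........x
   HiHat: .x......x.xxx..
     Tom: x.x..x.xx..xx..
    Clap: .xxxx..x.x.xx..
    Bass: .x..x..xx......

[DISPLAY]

      ▼12345678901234       
  Kick······█·····█··       
 Snare·█··█·········█       
 HiHat·█······█·███··       
   Tom█·█··█·██··██··       
  Clap·████··█·█·██··       
  Bass·█··█··██······       
                            
                            
                            
                            
                            
                            


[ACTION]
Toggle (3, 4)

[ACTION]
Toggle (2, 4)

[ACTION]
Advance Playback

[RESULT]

      0▼2345678901234       
  Kick······█·····█··       
 Snare·█··█·········█       
 HiHat·█··█···█·███··       
   Tom█·█·██·██··██··       
  Clap·████··█·█·██··       
  Bass·█··█··██······       
                            
                            
                            
                            
                            
                            


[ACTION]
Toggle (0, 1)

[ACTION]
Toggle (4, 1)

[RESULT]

      0▼2345678901234       
  Kick·█····█·····█··       
 Snare·█··█·········█       
 HiHat·█··█···█·███··       
   Tom█·█·██·██··██··       
  Clap··███··█·█·██··       
  Bass·█··█··██······       
                            
                            
                            
                            
                            
                            


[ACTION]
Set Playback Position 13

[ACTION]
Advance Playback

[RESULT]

      01234567890123▼       
  Kick·█····█·····█··       
 Snare·█··█·········█       
 HiHat·█··█···█·███··       
   Tom█·█·██·██··██··       
  Clap··███··█·█·██··       
  Bass·█··█··██······       
                            
                            
                            
                            
                            
                            


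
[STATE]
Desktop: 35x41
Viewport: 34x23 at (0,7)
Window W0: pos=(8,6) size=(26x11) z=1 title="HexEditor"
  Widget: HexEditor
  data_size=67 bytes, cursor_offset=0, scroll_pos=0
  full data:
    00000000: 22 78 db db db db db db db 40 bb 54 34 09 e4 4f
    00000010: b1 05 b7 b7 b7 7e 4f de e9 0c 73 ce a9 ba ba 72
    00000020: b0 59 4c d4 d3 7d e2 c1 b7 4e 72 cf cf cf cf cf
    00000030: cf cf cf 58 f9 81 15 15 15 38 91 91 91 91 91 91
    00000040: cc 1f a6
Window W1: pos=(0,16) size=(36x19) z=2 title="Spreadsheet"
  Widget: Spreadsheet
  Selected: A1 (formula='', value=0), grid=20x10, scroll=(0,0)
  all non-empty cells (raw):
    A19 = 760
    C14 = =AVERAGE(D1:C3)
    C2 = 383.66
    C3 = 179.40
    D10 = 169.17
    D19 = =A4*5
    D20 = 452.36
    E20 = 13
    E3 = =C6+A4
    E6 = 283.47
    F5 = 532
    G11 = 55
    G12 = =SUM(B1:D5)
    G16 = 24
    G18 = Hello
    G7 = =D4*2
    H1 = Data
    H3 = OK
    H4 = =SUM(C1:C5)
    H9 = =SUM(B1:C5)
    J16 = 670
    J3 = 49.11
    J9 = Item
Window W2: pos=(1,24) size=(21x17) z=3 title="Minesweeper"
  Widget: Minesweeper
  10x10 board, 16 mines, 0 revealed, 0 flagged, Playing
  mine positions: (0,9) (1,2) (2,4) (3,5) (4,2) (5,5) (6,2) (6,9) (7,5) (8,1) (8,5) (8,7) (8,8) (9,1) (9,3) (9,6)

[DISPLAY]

        ┃ HexEditor              ┃
        ┠────────────────────────┨
        ┃00000000  22 78 db db db┃
        ┃00000010  b1 05 b7 b7 b7┃
        ┃00000020  b0 59 4c d4 d3┃
        ┃00000030  cf cf cf 58 f9┃
        ┃00000040  cc 1f a6      ┃
        ┃                        ┃
        ┃                        ┃
┏━━━━━━━━━━━━━━━━━━━━━━━━━━━━━━━━━
┃ Spreadsheet                     
┠─────────────────────────────────
┃A1:                              
┃       A       B       C       D 
┃---------------------------------
┃  1      [0]       0       0     
┃  2        0       0  383.66     
┃┏━━━━━━━━━━━━━━━━━━━┓ 179.40     
┃┃ Minesweeper       ┃      0     
┃┠───────────────────┨      0     
┃┃■■■■■■■■■■         ┃      0     
┃┃■■■■■■■■■■         ┃      0     
┃┃■■■■■■■■■■         ┃      0     


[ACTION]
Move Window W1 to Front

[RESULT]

        ┃ HexEditor              ┃
        ┠────────────────────────┨
        ┃00000000  22 78 db db db┃
        ┃00000010  b1 05 b7 b7 b7┃
        ┃00000020  b0 59 4c d4 d3┃
        ┃00000030  cf cf cf 58 f9┃
        ┃00000040  cc 1f a6      ┃
        ┃                        ┃
        ┃                        ┃
┏━━━━━━━━━━━━━━━━━━━━━━━━━━━━━━━━━
┃ Spreadsheet                     
┠─────────────────────────────────
┃A1:                              
┃       A       B       C       D 
┃---------------------------------
┃  1      [0]       0       0     
┃  2        0       0  383.66     
┃  3        0       0  179.40     
┃  4        0       0       0     
┃  5        0       0       0     
┃  6        0       0       0     
┃  7        0       0       0     
┃  8        0       0       0     


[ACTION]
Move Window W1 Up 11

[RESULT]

┠─────────────────────────────────
┃A1:                              
┃       A       B       C       D 
┃---------------------------------
┃  1      [0]       0       0     
┃  2        0       0  383.66     
┃  3        0       0  179.40     
┃  4        0       0       0     
┃  5        0       0       0     
┃  6        0       0       0     
┃  7        0       0       0     
┃  8        0       0       0     
┃  9        0       0       0     
┃ 10        0       0       0  169
┃ 11        0       0       0     
┃ 12        0       0       0     
┗━━━━━━━━━━━━━━━━━━━━━━━━━━━━━━━━━
 ┏━━━━━━━━━━━━━━━━━━━┓            
 ┃ Minesweeper       ┃            
 ┠───────────────────┨            
 ┃■■■■■■■■■■         ┃            
 ┃■■■■■■■■■■         ┃            
 ┃■■■■■■■■■■         ┃            


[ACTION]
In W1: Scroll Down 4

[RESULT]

┠─────────────────────────────────
┃A1:                              
┃       A       B       C       D 
┃---------------------------------
┃  5        0       0       0     
┃  6        0       0       0     
┃  7        0       0       0     
┃  8        0       0       0     
┃  9        0       0       0     
┃ 10        0       0       0  169
┃ 11        0       0       0     
┃ 12        0       0       0     
┃ 13        0       0       0     
┃ 14        0       0   93.84     
┃ 15        0       0       0     
┃ 16        0       0       0     
┗━━━━━━━━━━━━━━━━━━━━━━━━━━━━━━━━━
 ┏━━━━━━━━━━━━━━━━━━━┓            
 ┃ Minesweeper       ┃            
 ┠───────────────────┨            
 ┃■■■■■■■■■■         ┃            
 ┃■■■■■■■■■■         ┃            
 ┃■■■■■■■■■■         ┃            


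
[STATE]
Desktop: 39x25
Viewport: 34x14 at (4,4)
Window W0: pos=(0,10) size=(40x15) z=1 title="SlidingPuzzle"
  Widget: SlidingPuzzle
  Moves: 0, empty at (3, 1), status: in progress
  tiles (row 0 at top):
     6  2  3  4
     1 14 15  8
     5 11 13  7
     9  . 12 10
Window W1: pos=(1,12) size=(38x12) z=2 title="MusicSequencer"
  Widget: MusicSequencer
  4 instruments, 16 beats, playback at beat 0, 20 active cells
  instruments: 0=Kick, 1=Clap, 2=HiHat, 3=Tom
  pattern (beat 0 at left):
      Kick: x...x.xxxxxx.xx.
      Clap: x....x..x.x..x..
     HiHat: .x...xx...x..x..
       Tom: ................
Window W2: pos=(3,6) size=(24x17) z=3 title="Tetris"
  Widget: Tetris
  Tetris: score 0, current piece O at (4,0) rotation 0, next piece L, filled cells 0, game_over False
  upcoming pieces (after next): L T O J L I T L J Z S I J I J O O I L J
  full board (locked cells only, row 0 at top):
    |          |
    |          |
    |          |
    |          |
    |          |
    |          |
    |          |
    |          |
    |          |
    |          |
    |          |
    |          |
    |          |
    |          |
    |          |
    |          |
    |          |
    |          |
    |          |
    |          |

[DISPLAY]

                                  
                                  
━━━━━━━━━━━━━━━━━━━━━━┓           
 Tetris               ┃           
──────────────────────┨           
          │Next:      ┃           
          │  ▒        ┃━━━━━━━━━━━
          │▒▒▒        ┃           
          │           ┃━━━━━━━━━━━
          │           ┃           
          │           ┃───────────
          │Score:     ┃           
          │0          ┃           
          │           ┃           


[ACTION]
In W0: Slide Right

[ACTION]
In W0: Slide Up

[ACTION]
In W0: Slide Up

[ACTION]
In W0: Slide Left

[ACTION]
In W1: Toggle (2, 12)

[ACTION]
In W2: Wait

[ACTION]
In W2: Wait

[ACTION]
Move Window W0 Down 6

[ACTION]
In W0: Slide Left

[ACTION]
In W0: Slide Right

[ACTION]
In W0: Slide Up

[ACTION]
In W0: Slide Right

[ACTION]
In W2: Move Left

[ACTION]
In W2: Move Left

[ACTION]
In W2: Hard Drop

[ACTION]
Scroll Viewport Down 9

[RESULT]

          │▒▒▒        ┃           
          │           ┃━━━━━━━━━━━
          │           ┃           
          │           ┃───────────
          │Score:     ┃           
          │0          ┃           
          │           ┃           
          │           ┃           
          │           ┃           
  ▓▓      │           ┃           
  ▓▓      │           ┃           
━━━━━━━━━━━━━━━━━━━━━━┛           
━━━━━━━━━━━━━━━━━━━━━━━━━━━━━━━━━━
━━━━━━━━━━━━━━━━━━━━━━━━━━━━━━━━━━
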